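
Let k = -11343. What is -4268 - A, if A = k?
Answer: 7075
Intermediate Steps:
A = -11343
-4268 - A = -4268 - 1*(-11343) = -4268 + 11343 = 7075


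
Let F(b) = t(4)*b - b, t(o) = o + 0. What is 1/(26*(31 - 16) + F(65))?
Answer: 1/585 ≈ 0.0017094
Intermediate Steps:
t(o) = o
F(b) = 3*b (F(b) = 4*b - b = 3*b)
1/(26*(31 - 16) + F(65)) = 1/(26*(31 - 16) + 3*65) = 1/(26*15 + 195) = 1/(390 + 195) = 1/585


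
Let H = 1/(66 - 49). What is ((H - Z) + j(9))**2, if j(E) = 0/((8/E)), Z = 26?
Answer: 194481/289 ≈ 672.94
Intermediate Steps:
H = 1/17 ≈ 0.058824
j(E) = 0 (j(E) = 0*(E/8) = 0)
((H - Z) + j(9))**2 = ((1/17 - 1*26) + 0)**2 = ((1/17 - 26) + 0)**2 = (-441/17 + 0)**2 = (-441/17)**2 = 194481/289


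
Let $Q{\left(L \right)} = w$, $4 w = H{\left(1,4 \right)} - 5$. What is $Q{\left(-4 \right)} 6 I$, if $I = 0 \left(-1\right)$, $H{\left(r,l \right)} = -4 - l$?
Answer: $0$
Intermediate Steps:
$w = - \frac{13}{4}$ ($w = \frac{\left(-4 - 4\right) - 5}{4} = \frac{-8 - 5}{4} = \frac{1}{4} \left(-13\right) = - \frac{13}{4} \approx -3.25$)
$Q{\left(L \right)} = - \frac{13}{4}$
$I = 0$
$Q{\left(-4 \right)} 6 I = \left(- \frac{13}{4}\right) 6 \cdot 0 = \left(- \frac{39}{2}\right) 0 = 0$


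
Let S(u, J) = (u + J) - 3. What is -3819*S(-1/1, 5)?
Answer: -3819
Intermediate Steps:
S(u, J) = -3 + J + u (S(u, J) = (J + u) - 3 = -3 + J + u)
-3819*S(-1/1, 5) = -3819*(-3 + 5 - 1/1) = -3819*(-3 + 5 - 1*1) = -3819*(-3 + 5 - 1) = -3819*1 = -3819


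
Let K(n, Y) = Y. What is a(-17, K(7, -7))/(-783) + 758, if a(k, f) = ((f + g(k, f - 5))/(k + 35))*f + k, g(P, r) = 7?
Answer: 593531/783 ≈ 758.02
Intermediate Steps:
a(k, f) = k + f*(7 + f)/(35 + k) (a(k, f) = ((f + 7)/(k + 35))*f + k = ((7 + f)/(35 + k))*f + k = f*(7 + f)/(35 + k) + k = k + f*(7 + f)/(35 + k))
a(-17, K(7, -7))/(-783) + 758 = (((-7)² + (-17)² + 7*(-7) + 35*(-17))/(35 - 17))/(-783) + 758 = ((49 + 289 - 49 - 595)/18)*(-1/783) + 758 = ((1/18)*(-306))*(-1/783) + 758 = -17*(-1/783) + 758 = 17/783 + 758 = 593531/783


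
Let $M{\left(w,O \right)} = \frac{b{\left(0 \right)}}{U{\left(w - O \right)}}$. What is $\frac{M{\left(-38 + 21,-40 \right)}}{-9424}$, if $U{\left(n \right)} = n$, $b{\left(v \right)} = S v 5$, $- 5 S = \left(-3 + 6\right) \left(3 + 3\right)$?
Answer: $0$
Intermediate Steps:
$S = - \frac{18}{5}$ ($S = - \frac{\left(-3 + 6\right) \left(3 + 3\right)}{5} = - \frac{3 \cdot 6}{5} = \left(- \frac{1}{5}\right) 18 = - \frac{18}{5} \approx -3.6$)
$b{\left(v \right)} = - 18 v$ ($b{\left(v \right)} = - \frac{18 v}{5} \cdot 5 = - 18 v$)
$M{\left(w,O \right)} = 0$ ($M{\left(w,O \right)} = \frac{\left(-18\right) 0}{w - O} = \frac{0}{w - O} = 0$)
$\frac{M{\left(-38 + 21,-40 \right)}}{-9424} = \frac{0}{-9424} = 0 \left(- \frac{1}{9424}\right) = 0$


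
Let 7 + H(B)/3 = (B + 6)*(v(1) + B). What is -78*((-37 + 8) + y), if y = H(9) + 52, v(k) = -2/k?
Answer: -24726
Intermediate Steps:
v(k) = -2/k
H(B) = -21 + 3*(-2 + B)*(6 + B) (H(B) = -21 + 3*((B + 6)*(-2/1 + B)) = -21 + 3*((6 + B)*(-2*1 + B)) = -21 + 3*((6 + B)*(-2 + B)) = -21 + 3*((-2 + B)*(6 + B)) = -21 + 3*(-2 + B)*(6 + B))
y = 346 (y = (-57 + 3*9² + 12*9) + 52 = (-57 + 3*81 + 108) + 52 = (-57 + 243 + 108) + 52 = 294 + 52 = 346)
-78*((-37 + 8) + y) = -78*((-37 + 8) + 346) = -78*(-29 + 346) = -78*317 = -24726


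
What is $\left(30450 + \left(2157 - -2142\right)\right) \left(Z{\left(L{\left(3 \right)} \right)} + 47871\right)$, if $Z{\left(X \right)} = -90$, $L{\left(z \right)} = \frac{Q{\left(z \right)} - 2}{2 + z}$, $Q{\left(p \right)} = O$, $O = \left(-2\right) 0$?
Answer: $1660341969$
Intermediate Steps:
$O = 0$
$Q{\left(p \right)} = 0$
$L{\left(z \right)} = - \frac{2}{2 + z}$ ($L{\left(z \right)} = \frac{0 - 2}{2 + z} = - \frac{2}{2 + z}$)
$\left(30450 + \left(2157 - -2142\right)\right) \left(Z{\left(L{\left(3 \right)} \right)} + 47871\right) = \left(30450 + \left(2157 - -2142\right)\right) \left(-90 + 47871\right) = \left(30450 + \left(2157 + 2142\right)\right) 47781 = \left(30450 + 4299\right) 47781 = 34749 \cdot 47781 = 1660341969$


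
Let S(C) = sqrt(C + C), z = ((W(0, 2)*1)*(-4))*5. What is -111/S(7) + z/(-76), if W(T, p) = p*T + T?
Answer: -111*sqrt(14)/14 ≈ -29.666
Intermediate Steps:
W(T, p) = T + T*p (W(T, p) = T*p + T = T + T*p)
z = 0 (z = (((0*(1 + 2))*1)*(-4))*5 = (((0*3)*1)*(-4))*5 = ((0*1)*(-4))*5 = (0*(-4))*5 = 0*5 = 0)
S(C) = sqrt(2)*sqrt(C) (S(C) = sqrt(2*C) = sqrt(2)*sqrt(C))
-111/S(7) + z/(-76) = -111*sqrt(14)/14 + 0/(-76) = -111*sqrt(14)/14 + 0*(-1/76) = -111*sqrt(14)/14 + 0 = -111*sqrt(14)/14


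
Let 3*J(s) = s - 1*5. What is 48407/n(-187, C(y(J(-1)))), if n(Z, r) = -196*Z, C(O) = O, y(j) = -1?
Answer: 48407/36652 ≈ 1.3207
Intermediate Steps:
J(s) = -5/3 + s/3 (J(s) = (s - 1*5)/3 = (s - 5)/3 = (-5 + s)/3 = -5/3 + s/3)
48407/n(-187, C(y(J(-1)))) = 48407/((-196*(-187))) = 48407/36652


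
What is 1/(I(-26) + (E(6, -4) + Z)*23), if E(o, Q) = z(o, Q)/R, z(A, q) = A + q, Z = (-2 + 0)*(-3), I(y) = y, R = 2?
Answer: 1/135 ≈ 0.0074074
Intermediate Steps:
Z = 6 (Z = -2*(-3) = 6)
E(o, Q) = Q/2 + o/2 (E(o, Q) = (o + Q)/2 = (Q + o)*(½) = Q/2 + o/2)
1/(I(-26) + (E(6, -4) + Z)*23) = 1/(-26 + (((½)*(-4) + (½)*6) + 6)*23) = 1/(-26 + ((-2 + 3) + 6)*23) = 1/(-26 + (1 + 6)*23) = 1/(-26 + 7*23) = 1/(-26 + 161) = 1/135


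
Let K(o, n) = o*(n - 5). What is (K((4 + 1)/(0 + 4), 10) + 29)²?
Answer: 19881/16 ≈ 1242.6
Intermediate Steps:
K(o, n) = o*(-5 + n)
(K((4 + 1)/(0 + 4), 10) + 29)² = (((4 + 1)/(0 + 4))*(-5 + 10) + 29)² = ((5/4)*5 + 29)² = (25/4 + 29)² = (141/4)² = 19881/16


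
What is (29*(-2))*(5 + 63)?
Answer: -3944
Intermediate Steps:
(29*(-2))*(5 + 63) = -58*68 = -3944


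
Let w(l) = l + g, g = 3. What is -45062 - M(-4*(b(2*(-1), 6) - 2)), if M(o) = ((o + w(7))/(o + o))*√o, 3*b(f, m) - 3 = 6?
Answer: -45062 + 3*I/2 ≈ -45062.0 + 1.5*I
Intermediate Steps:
w(l) = 3 + l (w(l) = l + 3 = 3 + l)
b(f, m) = 3 (b(f, m) = 1 + (⅓)*6 = 1 + 2 = 3)
M(o) = (10 + o)/(2*√o) (M(o) = ((o + (3 + 7))/(o + o))*√o = ((o + 10)/((2*o)))*√o = ((10 + o)*(1/(2*o)))*√o = ((10 + o)/(2*o))*√o = (10 + o)/(2*√o))
-45062 - M(-4*(b(2*(-1), 6) - 2)) = -45062 - (10 - 4*(3 - 2))/(2*√(-4*(3 - 2))) = -45062 - (10 - 4*1)/(2*√(-4*1)) = -45062 - (10 - 4)/(2*√(-4)) = -45062 - (-I/2)*6/2 = -45062 - (-3)*I/2 = -45062 + 3*I/2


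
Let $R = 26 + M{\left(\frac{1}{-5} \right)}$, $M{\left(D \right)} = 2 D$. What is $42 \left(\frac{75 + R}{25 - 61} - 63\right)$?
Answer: $- \frac{82901}{30} \approx -2763.4$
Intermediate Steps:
$R = \frac{128}{5}$ ($R = 26 + \frac{2}{-5} = 26 + 2 \left(- \frac{1}{5}\right) = 26 - \frac{2}{5} = \frac{128}{5} \approx 25.6$)
$42 \left(\frac{75 + R}{25 - 61} - 63\right) = 42 \left(\frac{75 + \frac{128}{5}}{25 - 61} - 63\right) = 42 \left(\frac{503}{5 \left(-36\right)} - 63\right) = 42 \left(\frac{503}{5} \left(- \frac{1}{36}\right) - 63\right) = 42 \left(- \frac{503}{180} - 63\right) = 42 \left(- \frac{11843}{180}\right) = - \frac{82901}{30}$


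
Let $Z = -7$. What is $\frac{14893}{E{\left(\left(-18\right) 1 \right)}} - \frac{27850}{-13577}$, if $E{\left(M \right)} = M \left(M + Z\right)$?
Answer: $\frac{214734761}{6109650} \approx 35.147$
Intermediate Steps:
$E{\left(M \right)} = M \left(-7 + M\right)$ ($E{\left(M \right)} = M \left(M - 7\right) = M \left(-7 + M\right)$)
$\frac{14893}{E{\left(\left(-18\right) 1 \right)}} - \frac{27850}{-13577} = \frac{14893}{\left(-18\right) 1 \left(-7 - 18\right)} - \frac{27850}{-13577} = \frac{14893}{\left(-18\right) \left(-7 - 18\right)} - - \frac{27850}{13577} = \frac{14893}{\left(-18\right) \left(-25\right)} + \frac{27850}{13577} = \frac{14893}{450} + \frac{27850}{13577} = \frac{214734761}{6109650}$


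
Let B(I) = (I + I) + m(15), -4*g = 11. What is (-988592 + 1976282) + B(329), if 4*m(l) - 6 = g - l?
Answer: 15813521/16 ≈ 9.8835e+5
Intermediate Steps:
g = -11/4 (g = -¼*11 = -11/4 ≈ -2.7500)
m(l) = 13/16 - l/4 (m(l) = 3/2 + (-11/4 - l)/4 = 3/2 + (-11/16 - l/4) = 13/16 - l/4)
B(I) = -47/16 + 2*I (B(I) = (I + I) + (13/16 - ¼*15) = 2*I + (13/16 - 15/4) = 2*I - 47/16 = -47/16 + 2*I)
(-988592 + 1976282) + B(329) = (-988592 + 1976282) + (-47/16 + 2*329) = 987690 + (-47/16 + 658) = 987690 + 10481/16 = 15813521/16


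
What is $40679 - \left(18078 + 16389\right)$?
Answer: $6212$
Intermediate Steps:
$40679 - \left(18078 + 16389\right) = 40679 - 34467 = 6212$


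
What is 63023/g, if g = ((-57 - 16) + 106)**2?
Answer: 63023/1089 ≈ 57.872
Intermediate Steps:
g = 1089 (g = (-73 + 106)**2 = 33**2 = 1089)
63023/g = 63023/1089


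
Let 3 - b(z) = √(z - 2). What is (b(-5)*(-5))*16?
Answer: -240 + 80*I*√7 ≈ -240.0 + 211.66*I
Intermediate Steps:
b(z) = 3 - √(-2 + z) (b(z) = 3 - √(z - 2) = 3 - √(-2 + z))
(b(-5)*(-5))*16 = ((3 - √(-2 - 5))*(-5))*16 = ((3 - √(-7))*(-5))*16 = ((3 - I*√7)*(-5))*16 = (-15 + 5*I*√7)*16 = -240 + 80*I*√7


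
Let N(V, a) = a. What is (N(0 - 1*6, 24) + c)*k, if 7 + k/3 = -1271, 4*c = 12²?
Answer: -230040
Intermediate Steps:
c = 36 (c = (¼)*12² = (¼)*144 = 36)
k = -3834 (k = -21 + 3*(-1271) = -21 - 3813 = -3834)
(N(0 - 1*6, 24) + c)*k = (24 + 36)*(-3834) = 60*(-3834) = -230040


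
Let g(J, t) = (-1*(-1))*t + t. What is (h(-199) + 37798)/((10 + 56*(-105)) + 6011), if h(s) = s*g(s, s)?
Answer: 39000/47 ≈ 829.79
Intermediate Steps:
g(J, t) = 2*t (g(J, t) = 1*t + t = t + t = 2*t)
h(s) = 2*s**2 (h(s) = s*(2*s) = 2*s**2)
(h(-199) + 37798)/((10 + 56*(-105)) + 6011) = (2*(-199)**2 + 37798)/((10 + 56*(-105)) + 6011) = (2*39601 + 37798)/((10 - 5880) + 6011) = (79202 + 37798)/(-5870 + 6011) = 117000/141 = 117000*(1/141) = 39000/47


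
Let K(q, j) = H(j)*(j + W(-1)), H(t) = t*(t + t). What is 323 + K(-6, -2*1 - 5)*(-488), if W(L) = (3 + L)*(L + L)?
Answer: 526387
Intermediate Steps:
W(L) = 2*L*(3 + L) (W(L) = (3 + L)*(2*L) = 2*L*(3 + L))
H(t) = 2*t² (H(t) = t*(2*t) = 2*t²)
K(q, j) = 2*j²*(-4 + j) (K(q, j) = (2*j²)*(j + 2*(-1)*(3 - 1)) = (2*j²)*(j + 2*(-1)*2) = (2*j²)*(j - 4) = (2*j²)*(-4 + j) = 2*j²*(-4 + j))
323 + K(-6, -2*1 - 5)*(-488) = 323 + (2*(-2*1 - 5)²*(-4 + (-2*1 - 5)))*(-488) = 323 + (2*(-2 - 5)²*(-4 + (-2 - 5)))*(-488) = 323 + (2*(-7)²*(-4 - 7))*(-488) = 323 + (2*49*(-11))*(-488) = 323 - 1078*(-488) = 323 + 526064 = 526387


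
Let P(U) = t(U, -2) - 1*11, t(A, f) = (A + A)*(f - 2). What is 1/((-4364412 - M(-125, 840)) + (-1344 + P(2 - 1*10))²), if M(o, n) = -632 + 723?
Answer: -1/2697822 ≈ -3.7067e-7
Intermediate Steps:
t(A, f) = 2*A*(-2 + f) (t(A, f) = (2*A)*(-2 + f) = 2*A*(-2 + f))
M(o, n) = 91
P(U) = -11 - 8*U (P(U) = 2*U*(-2 - 2) - 1*11 = 2*U*(-4) - 11 = -8*U - 11 = -11 - 8*U)
1/((-4364412 - M(-125, 840)) + (-1344 + P(2 - 1*10))²) = 1/((-4364412 - 1*91) + (-1344 + (-11 - 8*(2 - 1*10)))²) = 1/((-4364412 - 91) + (-1344 + (-11 - 8*(2 - 10)))²) = 1/(-4364503 + (-1344 + (-11 - 8*(-8)))²) = 1/(-4364503 + (-1344 + (-11 + 64))²) = 1/(-4364503 + (-1344 + 53)²) = 1/(-4364503 + (-1291)²) = 1/(-4364503 + 1666681) = 1/(-2697822) = -1/2697822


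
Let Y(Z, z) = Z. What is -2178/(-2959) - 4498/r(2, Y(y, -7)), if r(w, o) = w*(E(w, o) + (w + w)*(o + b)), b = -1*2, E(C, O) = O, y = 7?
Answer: -599635/7263 ≈ -82.560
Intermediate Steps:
b = -2
r(w, o) = w*(o + 2*w*(-2 + o)) (r(w, o) = w*(o + (w + w)*(o - 2)) = w*(o + (2*w)*(-2 + o)) = w*(o + 2*w*(-2 + o)))
-2178/(-2959) - 4498/r(2, Y(y, -7)) = -2178/(-2959) - 4498*1/(2*(7 - 4*2 + 2*7*2)) = -2178*(-1/2959) - 4498*1/(2*(7 - 8 + 28)) = 198/269 - 4498/(2*27) = 198/269 - 4498/54 = 198/269 - 4498*1/54 = 198/269 - 2249/27 = -599635/7263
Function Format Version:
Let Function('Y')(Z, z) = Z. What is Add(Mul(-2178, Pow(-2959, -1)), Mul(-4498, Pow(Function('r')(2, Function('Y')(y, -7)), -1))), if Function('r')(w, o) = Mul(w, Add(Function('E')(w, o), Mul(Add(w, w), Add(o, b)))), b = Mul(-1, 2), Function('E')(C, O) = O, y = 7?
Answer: Rational(-599635, 7263) ≈ -82.560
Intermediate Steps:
b = -2
Function('r')(w, o) = Mul(w, Add(o, Mul(2, w, Add(-2, o)))) (Function('r')(w, o) = Mul(w, Add(o, Mul(Add(w, w), Add(o, -2)))) = Mul(w, Add(o, Mul(Mul(2, w), Add(-2, o)))) = Mul(w, Add(o, Mul(2, w, Add(-2, o)))))
Add(Mul(-2178, Pow(-2959, -1)), Mul(-4498, Pow(Function('r')(2, Function('Y')(y, -7)), -1))) = Add(Mul(-2178, Pow(-2959, -1)), Mul(-4498, Pow(Mul(2, Add(7, Mul(-4, 2), Mul(2, 7, 2))), -1))) = Add(Mul(-2178, Rational(-1, 2959)), Mul(-4498, Pow(Mul(2, Add(7, -8, 28)), -1))) = Add(Rational(198, 269), Mul(-4498, Pow(Mul(2, 27), -1))) = Add(Rational(198, 269), Mul(-4498, Pow(54, -1))) = Add(Rational(198, 269), Mul(-4498, Rational(1, 54))) = Add(Rational(198, 269), Rational(-2249, 27)) = Rational(-599635, 7263)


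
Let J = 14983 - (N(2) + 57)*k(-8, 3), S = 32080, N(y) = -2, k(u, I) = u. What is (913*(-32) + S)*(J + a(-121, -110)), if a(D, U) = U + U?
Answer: 43541392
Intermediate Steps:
a(D, U) = 2*U
J = 15423 (J = 14983 - (-2 + 57)*(-8) = 14983 - 55*(-8) = 14983 - 1*(-440) = 14983 + 440 = 15423)
(913*(-32) + S)*(J + a(-121, -110)) = (913*(-32) + 32080)*(15423 + 2*(-110)) = (-29216 + 32080)*(15423 - 220) = 2864*15203 = 43541392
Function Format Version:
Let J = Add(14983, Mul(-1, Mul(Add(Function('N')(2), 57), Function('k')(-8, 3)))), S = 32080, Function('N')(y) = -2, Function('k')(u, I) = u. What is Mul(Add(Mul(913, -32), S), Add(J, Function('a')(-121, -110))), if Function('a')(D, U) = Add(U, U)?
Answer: 43541392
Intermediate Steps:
Function('a')(D, U) = Mul(2, U)
J = 15423 (J = Add(14983, Mul(-1, Mul(Add(-2, 57), -8))) = Add(14983, Mul(-1, Mul(55, -8))) = Add(14983, Mul(-1, -440)) = Add(14983, 440) = 15423)
Mul(Add(Mul(913, -32), S), Add(J, Function('a')(-121, -110))) = Mul(Add(Mul(913, -32), 32080), Add(15423, Mul(2, -110))) = Mul(Add(-29216, 32080), Add(15423, -220)) = Mul(2864, 15203) = 43541392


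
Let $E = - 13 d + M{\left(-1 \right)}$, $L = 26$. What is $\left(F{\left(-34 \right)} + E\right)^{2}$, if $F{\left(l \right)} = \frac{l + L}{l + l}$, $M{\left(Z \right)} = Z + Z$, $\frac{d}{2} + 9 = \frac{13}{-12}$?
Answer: $\frac{704849401}{10404} \approx 67748.0$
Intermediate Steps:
$d = - \frac{121}{6}$ ($d = -18 + 2 \frac{13}{-12} = -18 + 2 \cdot 13 \left(- \frac{1}{12}\right) = -18 + 2 \left(- \frac{13}{12}\right) = -18 - \frac{13}{6} = - \frac{121}{6} \approx -20.167$)
$M{\left(Z \right)} = 2 Z$
$F{\left(l \right)} = \frac{26 + l}{2 l}$ ($F{\left(l \right)} = \frac{l + 26}{l + l} = \frac{26 + l}{2 l}$)
$E = \frac{1561}{6}$ ($E = \left(-13\right) \left(- \frac{121}{6}\right) + 2 \left(-1\right) = \frac{1573}{6} - 2 = \frac{1561}{6} \approx 260.17$)
$\left(F{\left(-34 \right)} + E\right)^{2} = \left(\frac{26 - 34}{2 \left(-34\right)} + \frac{1561}{6}\right)^{2} = \left(\frac{1}{2} \left(- \frac{1}{34}\right) \left(-8\right) + \frac{1561}{6}\right)^{2} = \left(\frac{2}{17} + \frac{1561}{6}\right)^{2} = \left(\frac{26549}{102}\right)^{2} = \frac{704849401}{10404}$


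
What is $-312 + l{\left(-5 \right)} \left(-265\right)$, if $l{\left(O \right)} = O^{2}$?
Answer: $-6937$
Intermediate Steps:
$-312 + l{\left(-5 \right)} \left(-265\right) = -312 + \left(-5\right)^{2} \left(-265\right) = -312 + 25 \left(-265\right) = -312 - 6625 = -6937$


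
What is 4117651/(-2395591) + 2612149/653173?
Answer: 3568102178436/1564735360243 ≈ 2.2803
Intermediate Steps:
4117651/(-2395591) + 2612149/653173 = 4117651*(-1/2395591) + 2612149*(1/653173) = -4117651/2395591 + 2612149/653173 = 3568102178436/1564735360243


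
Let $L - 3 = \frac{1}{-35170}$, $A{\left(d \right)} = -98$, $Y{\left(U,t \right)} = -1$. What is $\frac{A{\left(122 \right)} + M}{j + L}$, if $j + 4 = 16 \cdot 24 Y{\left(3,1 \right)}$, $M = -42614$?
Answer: $\frac{1502181040}{13540451} \approx 110.94$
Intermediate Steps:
$L = \frac{105509}{35170}$ ($L = 3 + \frac{1}{-35170} = 3 - \frac{1}{35170} = \frac{105509}{35170} \approx 3.0$)
$j = -388$ ($j = -4 + 16 \cdot 24 \left(-1\right) = -4 + 384 \left(-1\right) = -4 - 384 = -388$)
$\frac{A{\left(122 \right)} + M}{j + L} = \frac{-98 - 42614}{-388 + \frac{105509}{35170}} = - \frac{42712}{- \frac{13540451}{35170}} = \left(-42712\right) \left(- \frac{35170}{13540451}\right) = \frac{1502181040}{13540451}$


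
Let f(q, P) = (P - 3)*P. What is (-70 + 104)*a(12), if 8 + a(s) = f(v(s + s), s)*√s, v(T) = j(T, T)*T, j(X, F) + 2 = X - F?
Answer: -272 + 7344*√3 ≈ 12448.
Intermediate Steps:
j(X, F) = -2 + X - F (j(X, F) = -2 + (X - F) = -2 + X - F)
v(T) = -2*T (v(T) = (-2 + T - T)*T = -2*T)
f(q, P) = P*(-3 + P) (f(q, P) = (-3 + P)*P = P*(-3 + P))
a(s) = -8 + s^(3/2)*(-3 + s) (a(s) = -8 + (s*(-3 + s))*√s = -8 + s^(3/2)*(-3 + s))
(-70 + 104)*a(12) = (-70 + 104)*(-8 + 12^(3/2)*(-3 + 12)) = 34*(-8 + (24*√3)*9) = 34*(-8 + 216*√3) = -272 + 7344*√3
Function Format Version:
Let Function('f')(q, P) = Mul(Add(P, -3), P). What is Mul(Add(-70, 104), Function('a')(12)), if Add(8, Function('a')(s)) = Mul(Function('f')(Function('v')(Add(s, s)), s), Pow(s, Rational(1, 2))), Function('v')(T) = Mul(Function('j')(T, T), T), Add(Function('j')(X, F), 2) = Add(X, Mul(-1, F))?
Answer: Add(-272, Mul(7344, Pow(3, Rational(1, 2)))) ≈ 12448.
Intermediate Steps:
Function('j')(X, F) = Add(-2, X, Mul(-1, F)) (Function('j')(X, F) = Add(-2, Add(X, Mul(-1, F))) = Add(-2, X, Mul(-1, F)))
Function('v')(T) = Mul(-2, T) (Function('v')(T) = Mul(Add(-2, T, Mul(-1, T)), T) = Mul(-2, T))
Function('f')(q, P) = Mul(P, Add(-3, P)) (Function('f')(q, P) = Mul(Add(-3, P), P) = Mul(P, Add(-3, P)))
Function('a')(s) = Add(-8, Mul(Pow(s, Rational(3, 2)), Add(-3, s))) (Function('a')(s) = Add(-8, Mul(Mul(s, Add(-3, s)), Pow(s, Rational(1, 2)))) = Add(-8, Mul(Pow(s, Rational(3, 2)), Add(-3, s))))
Mul(Add(-70, 104), Function('a')(12)) = Mul(Add(-70, 104), Add(-8, Mul(Pow(12, Rational(3, 2)), Add(-3, 12)))) = Mul(34, Add(-8, Mul(Mul(24, Pow(3, Rational(1, 2))), 9))) = Mul(34, Add(-8, Mul(216, Pow(3, Rational(1, 2))))) = Add(-272, Mul(7344, Pow(3, Rational(1, 2))))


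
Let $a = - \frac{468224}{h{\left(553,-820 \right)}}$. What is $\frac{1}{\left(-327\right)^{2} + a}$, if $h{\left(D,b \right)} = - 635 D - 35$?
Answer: $\frac{175595}{18776431867} \approx 9.3519 \cdot 10^{-6}$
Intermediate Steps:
$h{\left(D,b \right)} = -35 - 635 D$
$a = \frac{234112}{175595}$ ($a = - \frac{468224}{-35 - 351155} = - \frac{468224}{-351190} = \left(-468224\right) \left(- \frac{1}{351190}\right) = \frac{234112}{175595} \approx 1.3333$)
$\frac{1}{\left(-327\right)^{2} + a} = \frac{1}{\left(-327\right)^{2} + \frac{234112}{175595}} = \frac{1}{106929 + \frac{234112}{175595}} = \frac{1}{\frac{18776431867}{175595}} = \frac{175595}{18776431867}$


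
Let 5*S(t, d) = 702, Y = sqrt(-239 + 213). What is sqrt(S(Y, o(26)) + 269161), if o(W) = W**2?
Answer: sqrt(6732535)/5 ≈ 518.94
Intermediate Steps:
Y = I*sqrt(26) (Y = sqrt(-26) = I*sqrt(26) ≈ 5.099*I)
S(t, d) = 702/5 (S(t, d) = (1/5)*702 = 702/5)
sqrt(S(Y, o(26)) + 269161) = sqrt(702/5 + 269161) = sqrt(1346507/5) = sqrt(6732535)/5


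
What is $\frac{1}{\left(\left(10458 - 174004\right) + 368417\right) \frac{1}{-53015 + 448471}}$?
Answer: $\frac{395456}{204871} \approx 1.9303$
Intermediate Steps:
$\frac{1}{\left(\left(10458 - 174004\right) + 368417\right) \frac{1}{-53015 + 448471}} = \frac{1}{\left(-163546 + 368417\right) \frac{1}{395456}} = \frac{1}{204871 \cdot \frac{1}{395456}} = \frac{1}{\frac{204871}{395456}} = \frac{395456}{204871}$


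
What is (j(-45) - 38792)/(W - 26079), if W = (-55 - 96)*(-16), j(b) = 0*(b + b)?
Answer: 38792/23663 ≈ 1.6394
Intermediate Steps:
j(b) = 0 (j(b) = 0*(2*b) = 0)
W = 2416 (W = -151*(-16) = 2416)
(j(-45) - 38792)/(W - 26079) = (0 - 38792)/(2416 - 26079) = -38792/(-23663) = -38792*(-1/23663) = 38792/23663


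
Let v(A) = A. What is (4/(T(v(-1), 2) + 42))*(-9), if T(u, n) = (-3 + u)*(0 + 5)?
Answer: -18/11 ≈ -1.6364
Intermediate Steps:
T(u, n) = -15 + 5*u (T(u, n) = (-3 + u)*5 = -15 + 5*u)
(4/(T(v(-1), 2) + 42))*(-9) = (4/((-15 + 5*(-1)) + 42))*(-9) = (4/((-15 - 5) + 42))*(-9) = (4/(-20 + 42))*(-9) = (4/22)*(-9) = (4*(1/22))*(-9) = (2/11)*(-9) = -18/11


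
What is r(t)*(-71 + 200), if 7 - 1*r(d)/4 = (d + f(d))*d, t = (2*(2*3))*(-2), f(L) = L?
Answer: -590820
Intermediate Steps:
t = -24 (t = (2*6)*(-2) = 12*(-2) = -24)
r(d) = 28 - 8*d² (r(d) = 28 - 4*(d + d)*d = 28 - 4*2*d*d = 28 - 8*d²)
r(t)*(-71 + 200) = (28 - 8*(-24)²)*(-71 + 200) = (28 - 8*576)*129 = (28 - 4608)*129 = -4580*129 = -590820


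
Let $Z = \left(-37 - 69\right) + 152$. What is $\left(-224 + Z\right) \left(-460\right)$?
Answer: $81880$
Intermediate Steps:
$Z = 46$ ($Z = \left(-37 - 69\right) + 152 = -106 + 152 = 46$)
$\left(-224 + Z\right) \left(-460\right) = \left(-224 + 46\right) \left(-460\right) = \left(-178\right) \left(-460\right) = 81880$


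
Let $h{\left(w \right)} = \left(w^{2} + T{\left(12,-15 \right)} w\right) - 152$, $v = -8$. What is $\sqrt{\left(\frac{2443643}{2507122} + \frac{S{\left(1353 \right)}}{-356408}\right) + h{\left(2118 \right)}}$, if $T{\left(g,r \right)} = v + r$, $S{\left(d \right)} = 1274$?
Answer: $\frac{\sqrt{327547542448623647499655739}}{8591907094} \approx 2106.4$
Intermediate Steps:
$T{\left(g,r \right)} = -8 + r$
$h{\left(w \right)} = -152 + w^{2} - 23 w$ ($h{\left(w \right)} = \left(w^{2} + \left(-8 - 15\right) w\right) - 152 = \left(w^{2} - 23 w\right) - 152 = -152 + w^{2} - 23 w$)
$\sqrt{\left(\frac{2443643}{2507122} + \frac{S{\left(1353 \right)}}{-356408}\right) + h{\left(2118 \right)}} = \sqrt{\left(\frac{2443643}{2507122} + \frac{1274}{-356408}\right) - \left(48866 - 4485924\right)} = \sqrt{\left(2443643 \cdot \frac{1}{2507122} + 1274 \left(- \frac{1}{356408}\right)\right) - -4437058} = \sqrt{\left(\frac{2443643}{2507122} - \frac{49}{13708}\right) + 4437058} = \sqrt{\frac{16687304633}{17183814188} + 4437058} = \sqrt{\frac{76245596900683537}{17183814188}} = \frac{\sqrt{327547542448623647499655739}}{8591907094}$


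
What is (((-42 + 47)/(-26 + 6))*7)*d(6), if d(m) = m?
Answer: -21/2 ≈ -10.500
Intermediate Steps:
(((-42 + 47)/(-26 + 6))*7)*d(6) = (((-42 + 47)/(-26 + 6))*7)*6 = ((5/(-20))*7)*6 = ((5*(-1/20))*7)*6 = -¼*7*6 = -7/4*6 = -21/2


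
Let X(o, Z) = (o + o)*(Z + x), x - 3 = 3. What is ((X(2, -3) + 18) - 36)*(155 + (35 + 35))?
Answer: -1350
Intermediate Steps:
x = 6 (x = 3 + 3 = 6)
X(o, Z) = 2*o*(6 + Z) (X(o, Z) = (o + o)*(Z + 6) = (2*o)*(6 + Z) = 2*o*(6 + Z))
((X(2, -3) + 18) - 36)*(155 + (35 + 35)) = ((2*2*(6 - 3) + 18) - 36)*(155 + (35 + 35)) = ((2*2*3 + 18) - 36)*(155 + 70) = ((12 + 18) - 36)*225 = (30 - 36)*225 = -6*225 = -1350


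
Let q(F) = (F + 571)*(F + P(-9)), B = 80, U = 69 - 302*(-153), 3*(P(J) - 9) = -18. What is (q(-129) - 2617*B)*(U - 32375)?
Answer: -3684222800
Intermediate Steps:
P(J) = 3 (P(J) = 9 + (⅓)*(-18) = 9 - 6 = 3)
U = 46275 (U = 69 + 46206 = 46275)
q(F) = (3 + F)*(571 + F) (q(F) = (F + 571)*(F + 3) = (571 + F)*(3 + F) = (3 + F)*(571 + F))
(q(-129) - 2617*B)*(U - 32375) = ((1713 + (-129)² + 574*(-129)) - 2617*80)*(46275 - 32375) = ((1713 + 16641 - 74046) - 209360)*13900 = (-55692 - 209360)*13900 = -265052*13900 = -3684222800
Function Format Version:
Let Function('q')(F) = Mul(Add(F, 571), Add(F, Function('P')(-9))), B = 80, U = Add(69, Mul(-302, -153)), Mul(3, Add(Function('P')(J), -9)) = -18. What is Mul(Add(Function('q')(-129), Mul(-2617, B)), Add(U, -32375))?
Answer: -3684222800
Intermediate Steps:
Function('P')(J) = 3 (Function('P')(J) = Add(9, Mul(Rational(1, 3), -18)) = Add(9, -6) = 3)
U = 46275 (U = Add(69, 46206) = 46275)
Function('q')(F) = Mul(Add(3, F), Add(571, F)) (Function('q')(F) = Mul(Add(F, 571), Add(F, 3)) = Mul(Add(571, F), Add(3, F)) = Mul(Add(3, F), Add(571, F)))
Mul(Add(Function('q')(-129), Mul(-2617, B)), Add(U, -32375)) = Mul(Add(Add(1713, Pow(-129, 2), Mul(574, -129)), Mul(-2617, 80)), Add(46275, -32375)) = Mul(Add(Add(1713, 16641, -74046), -209360), 13900) = Mul(Add(-55692, -209360), 13900) = Mul(-265052, 13900) = -3684222800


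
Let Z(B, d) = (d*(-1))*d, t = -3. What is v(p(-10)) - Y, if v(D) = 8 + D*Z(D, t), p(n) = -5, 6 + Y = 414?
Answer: -355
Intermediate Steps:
Y = 408 (Y = -6 + 414 = 408)
Z(B, d) = -d**2 (Z(B, d) = (-d)*d = -d**2)
v(D) = 8 - 9*D (v(D) = 8 + D*(-1*(-3)**2) = 8 + D*(-1*9) = 8 + D*(-9) = 8 - 9*D)
v(p(-10)) - Y = (8 - 9*(-5)) - 1*408 = (8 + 45) - 408 = 53 - 408 = -355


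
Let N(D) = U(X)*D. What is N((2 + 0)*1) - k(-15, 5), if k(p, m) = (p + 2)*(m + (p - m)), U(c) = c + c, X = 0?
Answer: -195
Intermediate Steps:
U(c) = 2*c
k(p, m) = p*(2 + p) (k(p, m) = (2 + p)*p = p*(2 + p))
N(D) = 0 (N(D) = (2*0)*D = 0*D = 0)
N((2 + 0)*1) - k(-15, 5) = 0 - (-15)*(2 - 15) = 0 - (-15)*(-13) = 0 - 1*195 = 0 - 195 = -195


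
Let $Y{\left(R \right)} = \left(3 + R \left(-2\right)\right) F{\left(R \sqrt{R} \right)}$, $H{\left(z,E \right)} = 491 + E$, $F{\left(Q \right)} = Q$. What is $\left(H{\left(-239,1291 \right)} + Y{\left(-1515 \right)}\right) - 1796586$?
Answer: $-1794804 - 4594995 i \sqrt{1515} \approx -1.7948 \cdot 10^{6} - 1.7885 \cdot 10^{8} i$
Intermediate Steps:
$Y{\left(R \right)} = R^{\frac{3}{2}} \left(3 - 2 R\right)$ ($Y{\left(R \right)} = \left(3 + R \left(-2\right)\right) R \sqrt{R} = \left(3 - 2 R\right) R^{\frac{3}{2}} = R^{\frac{3}{2}} \left(3 - 2 R\right)$)
$\left(H{\left(-239,1291 \right)} + Y{\left(-1515 \right)}\right) - 1796586 = \left(\left(491 + 1291\right) + \left(-1515\right)^{\frac{3}{2}} \left(3 - -3030\right)\right) - 1796586 = \left(1782 + - 1515 i \sqrt{1515} \left(3 + 3030\right)\right) - 1796586 = \left(1782 + - 1515 i \sqrt{1515} \cdot 3033\right) - 1796586 = \left(1782 - 4594995 i \sqrt{1515}\right) - 1796586 = -1794804 - 4594995 i \sqrt{1515}$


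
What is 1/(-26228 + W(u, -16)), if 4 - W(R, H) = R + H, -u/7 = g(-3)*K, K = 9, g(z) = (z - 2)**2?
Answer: -1/24633 ≈ -4.0596e-5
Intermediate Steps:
g(z) = (-2 + z)**2
u = -1575 (u = -7*(-2 - 3)**2*9 = -7*(-5)**2*9 = -175*9 = -7*225 = -1575)
W(R, H) = 4 - H - R (W(R, H) = 4 - (R + H) = 4 - (H + R) = 4 + (-H - R) = 4 - H - R)
1/(-26228 + W(u, -16)) = 1/(-26228 + (4 - 1*(-16) - 1*(-1575))) = 1/(-26228 + (4 + 16 + 1575)) = 1/(-26228 + 1595) = 1/(-24633) = -1/24633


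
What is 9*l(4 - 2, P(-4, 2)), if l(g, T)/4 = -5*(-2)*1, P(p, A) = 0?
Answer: 360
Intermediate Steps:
l(g, T) = 40 (l(g, T) = 4*(-5*(-2)*1) = 4*(10*1) = 4*10 = 40)
9*l(4 - 2, P(-4, 2)) = 9*40 = 360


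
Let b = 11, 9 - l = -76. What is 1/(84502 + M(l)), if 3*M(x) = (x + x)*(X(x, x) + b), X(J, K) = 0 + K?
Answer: 1/89942 ≈ 1.1118e-5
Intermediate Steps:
l = 85 (l = 9 - 1*(-76) = 9 + 76 = 85)
X(J, K) = K
M(x) = 2*x*(11 + x)/3 (M(x) = ((x + x)*(x + 11))/3 = ((2*x)*(11 + x))/3 = (2*x*(11 + x))/3 = 2*x*(11 + x)/3)
1/(84502 + M(l)) = 1/(84502 + (⅔)*85*(11 + 85)) = 1/(84502 + (⅔)*85*96) = 1/(84502 + 5440) = 1/89942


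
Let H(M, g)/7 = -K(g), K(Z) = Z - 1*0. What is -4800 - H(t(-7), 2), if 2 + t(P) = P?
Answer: -4786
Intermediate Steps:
K(Z) = Z (K(Z) = Z + 0 = Z)
t(P) = -2 + P
H(M, g) = -7*g (H(M, g) = 7*(-g) = -7*g)
-4800 - H(t(-7), 2) = -4800 - (-7)*2 = -4800 - 1*(-14) = -4800 + 14 = -4786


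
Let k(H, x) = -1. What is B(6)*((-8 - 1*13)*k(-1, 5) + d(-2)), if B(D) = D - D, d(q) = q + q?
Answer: 0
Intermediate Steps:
d(q) = 2*q
B(D) = 0
B(6)*((-8 - 1*13)*k(-1, 5) + d(-2)) = 0*((-8 - 1*13)*(-1) + 2*(-2)) = 0*((-8 - 13)*(-1) - 4) = 0*(-21*(-1) - 4) = 0*(21 - 4) = 0*17 = 0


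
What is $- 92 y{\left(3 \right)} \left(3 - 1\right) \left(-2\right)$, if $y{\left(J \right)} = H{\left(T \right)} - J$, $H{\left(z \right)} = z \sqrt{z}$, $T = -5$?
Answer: $-1104 - 1840 i \sqrt{5} \approx -1104.0 - 4114.4 i$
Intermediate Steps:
$H{\left(z \right)} = z^{\frac{3}{2}}$
$y{\left(J \right)} = - J - 5 i \sqrt{5}$ ($y{\left(J \right)} = \left(-5\right)^{\frac{3}{2}} - J = - 5 i \sqrt{5} - J = - J - 5 i \sqrt{5}$)
$- 92 y{\left(3 \right)} \left(3 - 1\right) \left(-2\right) = - 92 \left(\left(-1\right) 3 - 5 i \sqrt{5}\right) \left(3 - 1\right) \left(-2\right) = - 92 \left(-3 - 5 i \sqrt{5}\right) 2 \left(-2\right) = \left(276 + 460 i \sqrt{5}\right) \left(-4\right) = -1104 - 1840 i \sqrt{5}$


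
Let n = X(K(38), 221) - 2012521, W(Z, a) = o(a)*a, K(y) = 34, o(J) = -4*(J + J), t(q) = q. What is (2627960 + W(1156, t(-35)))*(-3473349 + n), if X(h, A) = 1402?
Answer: -14359214738880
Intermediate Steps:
o(J) = -8*J
W(Z, a) = -8*a**2 (W(Z, a) = (-8*a)*a = -8*a**2)
n = -2011119 (n = 1402 - 2012521 = -2011119)
(2627960 + W(1156, t(-35)))*(-3473349 + n) = (2627960 - 8*(-35)**2)*(-3473349 - 2011119) = (2627960 - 8*1225)*(-5484468) = (2627960 - 9800)*(-5484468) = 2618160*(-5484468) = -14359214738880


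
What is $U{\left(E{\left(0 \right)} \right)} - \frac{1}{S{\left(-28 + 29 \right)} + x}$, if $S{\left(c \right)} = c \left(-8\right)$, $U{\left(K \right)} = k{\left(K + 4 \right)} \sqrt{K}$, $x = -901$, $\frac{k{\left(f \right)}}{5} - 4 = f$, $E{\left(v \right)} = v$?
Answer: $\frac{1}{909} \approx 0.0011001$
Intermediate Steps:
$k{\left(f \right)} = 20 + 5 f$
$U{\left(K \right)} = \sqrt{K} \left(40 + 5 K\right)$ ($U{\left(K \right)} = \left(20 + 5 \left(K + 4\right)\right) \sqrt{K} = \left(20 + 5 \left(4 + K\right)\right) \sqrt{K} = \left(20 + \left(20 + 5 K\right)\right) \sqrt{K} = \left(40 + 5 K\right) \sqrt{K} = \sqrt{K} \left(40 + 5 K\right)$)
$S{\left(c \right)} = - 8 c$
$U{\left(E{\left(0 \right)} \right)} - \frac{1}{S{\left(-28 + 29 \right)} + x} = 5 \sqrt{0} \left(8 + 0\right) - \frac{1}{- 8 \left(-28 + 29\right) - 901} = 5 \cdot 0 \cdot 8 - \frac{1}{\left(-8\right) 1 - 901} = 0 - \frac{1}{-8 - 901} = 0 - \frac{1}{-909} = 0 - - \frac{1}{909} = 0 + \frac{1}{909} = \frac{1}{909}$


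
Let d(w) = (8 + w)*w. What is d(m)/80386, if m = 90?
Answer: 4410/40193 ≈ 0.10972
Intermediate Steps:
d(w) = w*(8 + w)
d(m)/80386 = (90*(8 + 90))/80386 = (90*98)*(1/80386) = 8820*(1/80386) = 4410/40193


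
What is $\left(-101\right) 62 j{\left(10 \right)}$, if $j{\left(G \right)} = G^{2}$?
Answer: $-626200$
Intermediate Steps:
$\left(-101\right) 62 j{\left(10 \right)} = \left(-101\right) 62 \cdot 10^{2} = \left(-6262\right) 100 = -626200$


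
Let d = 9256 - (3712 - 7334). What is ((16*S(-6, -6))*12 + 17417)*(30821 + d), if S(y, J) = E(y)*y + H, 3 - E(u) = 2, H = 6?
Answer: 761105483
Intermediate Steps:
E(u) = 1 (E(u) = 3 - 1*2 = 3 - 2 = 1)
S(y, J) = 6 + y (S(y, J) = 1*y + 6 = y + 6 = 6 + y)
d = 12878 (d = 9256 - 1*(-3622) = 9256 + 3622 = 12878)
((16*S(-6, -6))*12 + 17417)*(30821 + d) = ((16*(6 - 6))*12 + 17417)*(30821 + 12878) = ((16*0)*12 + 17417)*43699 = (0*12 + 17417)*43699 = (0 + 17417)*43699 = 17417*43699 = 761105483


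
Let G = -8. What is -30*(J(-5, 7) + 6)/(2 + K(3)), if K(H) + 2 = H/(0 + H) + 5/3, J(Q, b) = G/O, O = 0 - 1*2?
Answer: -225/2 ≈ -112.50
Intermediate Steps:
O = -2 (O = 0 - 2 = -2)
J(Q, b) = 4 (J(Q, b) = -8/(-2) = -8*(-1/2) = 4)
K(H) = 2/3 (K(H) = -2 + (H/(0 + H) + 5/3) = -2 + (H/H + 5*(1/3)) = -2 + (1 + 5/3) = -2 + 8/3 = 2/3)
-30*(J(-5, 7) + 6)/(2 + K(3)) = -30*(4 + 6)/(2 + 2/3) = -300/8/3 = -300*3/8 = -30*15/4 = -225/2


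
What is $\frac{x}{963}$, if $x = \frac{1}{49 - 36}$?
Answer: $\frac{1}{12519} \approx 7.9879 \cdot 10^{-5}$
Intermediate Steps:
$x = \frac{1}{13} \approx 0.076923$
$\frac{x}{963} = \frac{1}{963} \cdot \frac{1}{13} = \frac{1}{12519}$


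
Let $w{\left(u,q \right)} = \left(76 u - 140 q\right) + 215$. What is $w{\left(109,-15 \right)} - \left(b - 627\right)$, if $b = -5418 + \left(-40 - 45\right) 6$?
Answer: $17154$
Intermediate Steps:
$w{\left(u,q \right)} = 215 - 140 q + 76 u$ ($w{\left(u,q \right)} = \left(- 140 q + 76 u\right) + 215 = 215 - 140 q + 76 u$)
$b = -5928$ ($b = -5418 - 510 = -5928$)
$w{\left(109,-15 \right)} - \left(b - 627\right) = \left(215 - -2100 + 76 \cdot 109\right) - \left(-5928 - 627\right) = \left(215 + 2100 + 8284\right) - -6555 = 10599 + 6555 = 17154$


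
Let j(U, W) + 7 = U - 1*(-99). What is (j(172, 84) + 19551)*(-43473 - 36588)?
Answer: -1586408715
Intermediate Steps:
j(U, W) = 92 + U (j(U, W) = -7 + (U - 1*(-99)) = -7 + (U + 99) = -7 + (99 + U) = 92 + U)
(j(172, 84) + 19551)*(-43473 - 36588) = ((92 + 172) + 19551)*(-43473 - 36588) = (264 + 19551)*(-80061) = 19815*(-80061) = -1586408715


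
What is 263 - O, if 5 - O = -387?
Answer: -129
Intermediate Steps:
O = 392 (O = 5 - 1*(-387) = 5 + 387 = 392)
263 - O = 263 - 1*392 = 263 - 392 = -129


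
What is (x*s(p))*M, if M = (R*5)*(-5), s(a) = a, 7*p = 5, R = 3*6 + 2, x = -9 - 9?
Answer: 45000/7 ≈ 6428.6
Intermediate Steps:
x = -18
R = 20 (R = 18 + 2 = 20)
p = 5/7 (p = (⅐)*5 = 5/7 ≈ 0.71429)
M = -500 (M = (20*5)*(-5) = 100*(-5) = -500)
(x*s(p))*M = -18*5/7*(-500) = -90/7*(-500) = 45000/7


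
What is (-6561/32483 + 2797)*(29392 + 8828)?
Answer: 3472225465800/32483 ≈ 1.0689e+8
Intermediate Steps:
(-6561/32483 + 2797)*(29392 + 8828) = (-6561*1/32483 + 2797)*38220 = (-6561/32483 + 2797)*38220 = (90848390/32483)*38220 = 3472225465800/32483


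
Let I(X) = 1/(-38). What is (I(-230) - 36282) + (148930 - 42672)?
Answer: 2659087/38 ≈ 69976.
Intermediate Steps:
I(X) = -1/38
(I(-230) - 36282) + (148930 - 42672) = (-1/38 - 36282) + (148930 - 42672) = -1378717/38 + 106258 = 2659087/38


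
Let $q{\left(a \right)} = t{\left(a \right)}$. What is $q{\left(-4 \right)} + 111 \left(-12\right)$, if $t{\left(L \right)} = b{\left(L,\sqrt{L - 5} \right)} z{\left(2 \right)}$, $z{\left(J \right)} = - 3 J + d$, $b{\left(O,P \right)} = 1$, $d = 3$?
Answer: $-1335$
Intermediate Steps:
$z{\left(J \right)} = 3 - 3 J$ ($z{\left(J \right)} = - 3 J + 3 = 3 - 3 J$)
$t{\left(L \right)} = -3$ ($t{\left(L \right)} = 1 \left(3 - 6\right) = 1 \left(-3\right) = -3$)
$q{\left(a \right)} = -3$
$q{\left(-4 \right)} + 111 \left(-12\right) = -3 + 111 \left(-12\right) = -3 - 1332 = -1335$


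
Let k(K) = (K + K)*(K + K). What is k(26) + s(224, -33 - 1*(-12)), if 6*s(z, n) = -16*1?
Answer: 8104/3 ≈ 2701.3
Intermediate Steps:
s(z, n) = -8/3 (s(z, n) = (-16*1)/6 = (1/6)*(-16) = -8/3)
k(K) = 4*K**2 (k(K) = (2*K)*(2*K) = 4*K**2)
k(26) + s(224, -33 - 1*(-12)) = 4*26**2 - 8/3 = 4*676 - 8/3 = 2704 - 8/3 = 8104/3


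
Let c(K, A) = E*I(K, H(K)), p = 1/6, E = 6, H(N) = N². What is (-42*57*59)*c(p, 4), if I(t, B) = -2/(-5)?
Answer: -1694952/5 ≈ -3.3899e+5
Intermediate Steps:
I(t, B) = ⅖ (I(t, B) = -2*(-⅕) = ⅖)
p = ⅙ ≈ 0.16667
c(K, A) = 12/5 (c(K, A) = 6*(⅖) = 12/5)
(-42*57*59)*c(p, 4) = (-42*57*59)*(12/5) = -2394*59*(12/5) = -141246*12/5 = -1694952/5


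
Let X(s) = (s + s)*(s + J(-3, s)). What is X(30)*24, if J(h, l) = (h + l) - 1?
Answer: 80640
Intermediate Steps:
J(h, l) = -1 + h + l
X(s) = 2*s*(-4 + 2*s) (X(s) = (s + s)*(s + (-1 - 3 + s)) = (2*s)*(s + (-4 + s)) = (2*s)*(-4 + 2*s) = 2*s*(-4 + 2*s))
X(30)*24 = (4*30*(-2 + 30))*24 = (4*30*28)*24 = 3360*24 = 80640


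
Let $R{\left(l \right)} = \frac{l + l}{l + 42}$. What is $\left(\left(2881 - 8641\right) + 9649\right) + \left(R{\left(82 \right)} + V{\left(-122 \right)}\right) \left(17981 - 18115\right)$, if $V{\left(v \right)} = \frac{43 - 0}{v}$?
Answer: $\frac{7108276}{1891} \approx 3759.0$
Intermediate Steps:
$R{\left(l \right)} = \frac{2 l}{42 + l}$
$V{\left(v \right)} = \frac{43}{v}$ ($V{\left(v \right)} = \frac{43 + 0}{v} = \frac{43}{v}$)
$\left(\left(2881 - 8641\right) + 9649\right) + \left(R{\left(82 \right)} + V{\left(-122 \right)}\right) \left(17981 - 18115\right) = \left(\left(2881 - 8641\right) + 9649\right) + \left(2 \cdot 82 \frac{1}{42 + 82} + \frac{43}{-122}\right) \left(17981 - 18115\right) = \left(-5760 + 9649\right) + \left(2 \cdot 82 \cdot \frac{1}{124} + 43 \left(- \frac{1}{122}\right)\right) \left(-134\right) = 3889 + \left(2 \cdot 82 \cdot \frac{1}{124} - \frac{43}{122}\right) \left(-134\right) = 3889 + \left(\frac{41}{31} - \frac{43}{122}\right) \left(-134\right) = 3889 + \frac{3669}{3782} \left(-134\right) = 3889 - \frac{245823}{1891} = \frac{7108276}{1891}$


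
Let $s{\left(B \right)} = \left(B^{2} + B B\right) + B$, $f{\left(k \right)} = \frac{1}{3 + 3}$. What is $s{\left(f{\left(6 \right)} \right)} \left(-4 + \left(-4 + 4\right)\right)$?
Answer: $- \frac{8}{9} \approx -0.88889$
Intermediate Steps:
$f{\left(k \right)} = \frac{1}{6}$
$s{\left(B \right)} = B + 2 B^{2}$ ($s{\left(B \right)} = \left(B^{2} + B^{2}\right) + B = 2 B^{2} + B = B + 2 B^{2}$)
$s{\left(f{\left(6 \right)} \right)} \left(-4 + \left(-4 + 4\right)\right) = \frac{1 + 2 \cdot \frac{1}{6}}{6} \left(-4 + \left(-4 + 4\right)\right) = \frac{1 + \frac{1}{3}}{6} \left(-4 + 0\right) = \frac{1}{6} \cdot \frac{4}{3} \left(-4\right) = \frac{2}{9} \left(-4\right) = - \frac{8}{9}$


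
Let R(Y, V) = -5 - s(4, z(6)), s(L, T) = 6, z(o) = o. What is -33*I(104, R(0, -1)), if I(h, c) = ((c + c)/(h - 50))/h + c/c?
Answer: -30767/936 ≈ -32.871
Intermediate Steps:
R(Y, V) = -11 (R(Y, V) = -5 - 1*6 = -5 - 6 = -11)
I(h, c) = 1 + 2*c/(h*(-50 + h)) (I(h, c) = ((2*c)/(-50 + h))/h + 1 = (2*c/(-50 + h))/h + 1 = 2*c/(h*(-50 + h)) + 1 = 1 + 2*c/(h*(-50 + h)))
-33*I(104, R(0, -1)) = -33*(104² - 50*104 + 2*(-11))/(104*(-50 + 104)) = -33*(10816 - 5200 - 22)/(104*54) = -33*5594/(104*54) = -33*2797/2808 = -30767/936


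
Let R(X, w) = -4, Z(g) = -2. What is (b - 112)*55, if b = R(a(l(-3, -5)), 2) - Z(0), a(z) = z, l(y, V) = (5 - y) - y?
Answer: -6270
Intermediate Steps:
l(y, V) = 5 - 2*y
b = -2 (b = -4 - 1*(-2) = -4 + 2 = -2)
(b - 112)*55 = (-2 - 112)*55 = -114*55 = -6270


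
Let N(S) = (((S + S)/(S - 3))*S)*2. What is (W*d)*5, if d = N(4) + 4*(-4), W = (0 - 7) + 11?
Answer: 960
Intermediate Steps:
N(S) = 4*S**2/(-3 + S) (N(S) = (((2*S)/(-3 + S))*S)*2 = ((2*S/(-3 + S))*S)*2 = (2*S**2/(-3 + S))*2 = 4*S**2/(-3 + S))
W = 4 (W = -7 + 11 = 4)
d = 48 (d = 4*4**2/(-3 + 4) + 4*(-4) = 4*16/1 - 16 = 4*16*1 - 16 = 64 - 16 = 48)
(W*d)*5 = (4*48)*5 = 192*5 = 960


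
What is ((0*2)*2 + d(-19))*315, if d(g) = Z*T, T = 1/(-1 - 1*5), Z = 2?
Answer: -105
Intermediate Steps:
T = -⅙ (T = 1/(-1 - 5) = 1/(-6) = -⅙ ≈ -0.16667)
d(g) = -⅓ (d(g) = 2*(-⅙) = -⅓)
((0*2)*2 + d(-19))*315 = ((0*2)*2 - ⅓)*315 = (0*2 - ⅓)*315 = (0 - ⅓)*315 = -⅓*315 = -105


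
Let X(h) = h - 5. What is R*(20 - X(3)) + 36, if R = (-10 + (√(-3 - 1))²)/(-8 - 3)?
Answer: 64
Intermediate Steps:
X(h) = -5 + h
R = 14/11 (R = (-10 + (√(-4))²)/(-11) = (-10 + (2*I)²)*(-1/11) = (-10 - 4)*(-1/11) = -14*(-1/11) = 14/11 ≈ 1.2727)
R*(20 - X(3)) + 36 = 14*(20 - (-5 + 3))/11 + 36 = 14*(20 - 1*(-2))/11 + 36 = 14*(20 + 2)/11 + 36 = (14/11)*22 + 36 = 28 + 36 = 64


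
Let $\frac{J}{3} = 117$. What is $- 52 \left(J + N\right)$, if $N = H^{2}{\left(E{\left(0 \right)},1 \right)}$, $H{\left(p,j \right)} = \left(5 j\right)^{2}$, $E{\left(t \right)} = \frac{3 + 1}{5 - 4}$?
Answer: $-50752$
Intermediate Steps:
$J = 351$ ($J = 3 \cdot 117 = 351$)
$E{\left(t \right)} = 4$ ($E{\left(t \right)} = \frac{4}{1} = 4 \cdot 1 = 4$)
$H{\left(p,j \right)} = 25 j^{2}$
$N = 625$ ($N = \left(25 \cdot 1^{2}\right)^{2} = \left(25 \cdot 1\right)^{2} = 25^{2} = 625$)
$- 52 \left(J + N\right) = - 52 \left(351 + 625\right) = \left(-52\right) 976 = -50752$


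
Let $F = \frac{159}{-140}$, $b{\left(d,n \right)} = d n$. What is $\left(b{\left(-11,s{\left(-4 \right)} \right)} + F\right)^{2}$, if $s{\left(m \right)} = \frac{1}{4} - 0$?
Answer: $\frac{18496}{1225} \approx 15.099$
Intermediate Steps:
$s{\left(m \right)} = \frac{1}{4}$ ($s{\left(m \right)} = \frac{1}{4} + 0 = \frac{1}{4}$)
$F = - \frac{159}{140}$ ($F = 159 \left(- \frac{1}{140}\right) = - \frac{159}{140} \approx -1.1357$)
$\left(b{\left(-11,s{\left(-4 \right)} \right)} + F\right)^{2} = \left(\left(-11\right) \frac{1}{4} - \frac{159}{140}\right)^{2} = \left(- \frac{11}{4} - \frac{159}{140}\right)^{2} = \left(- \frac{136}{35}\right)^{2} = \frac{18496}{1225}$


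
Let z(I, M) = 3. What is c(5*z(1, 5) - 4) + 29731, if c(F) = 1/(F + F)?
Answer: 654083/22 ≈ 29731.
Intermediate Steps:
c(F) = 1/(2*F)
c(5*z(1, 5) - 4) + 29731 = 1/(2*(5*3 - 4)) + 29731 = 1/(2*(15 - 4)) + 29731 = (1/2)/11 + 29731 = (1/2)*(1/11) + 29731 = 1/22 + 29731 = 654083/22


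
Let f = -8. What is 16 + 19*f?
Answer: -136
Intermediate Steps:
16 + 19*f = 16 + 19*(-8) = 16 - 152 = -136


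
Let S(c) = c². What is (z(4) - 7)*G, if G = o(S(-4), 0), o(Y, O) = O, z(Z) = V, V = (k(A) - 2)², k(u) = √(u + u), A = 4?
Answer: 0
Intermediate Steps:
k(u) = √2*√u (k(u) = √(2*u) = √2*√u)
V = (-2 + 2*√2)² (V = (√2*√4 - 2)² = (√2*2 - 2)² = (2*√2 - 2)² = (-2 + 2*√2)² ≈ 0.68629)
z(Z) = 12 - 8*√2
G = 0
(z(4) - 7)*G = ((12 - 8*√2) - 7)*0 = (5 - 8*√2)*0 = 0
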